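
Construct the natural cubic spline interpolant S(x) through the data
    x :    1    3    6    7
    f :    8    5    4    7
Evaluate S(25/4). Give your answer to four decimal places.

4.6121

With M_i denoting the second derivative at x_i, h_i = 2, 3, 1, and Δ_i = (y_(i+1) − y_i)/h_i = -3/2, -1/3, 3:
  2·M_0 + 10·M_1 + 3·M_2 = 6(Δ_1 - Δ_0) = 7
  3·M_1 + 8·M_2 + 1·M_3 = 6(Δ_2 - Δ_1) = 20
Natural end conditions: M_0 = M_3 = 0.
Solving: M_0 = 0, M_1 = -4/71, M_2 = 179/71, M_3 = 0.
On [6, 7], S(x) = 4 + 460/213·(x - 6) + 179/142·(x - 6)² - 179/426·(x - 6)³.
With (x - 6) = 1/4: S(25/4) = 41915/9088.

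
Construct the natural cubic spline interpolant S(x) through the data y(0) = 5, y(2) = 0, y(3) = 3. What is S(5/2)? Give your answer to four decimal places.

1.1563

With M_i denoting the second derivative at x_i, h_i = 2, 1, and Δ_i = (y_(i+1) − y_i)/h_i = -5/2, 3:
  2·M_0 + 6·M_1 + 1·M_2 = 6(Δ_1 - Δ_0) = 33
Natural end conditions: M_0 = M_2 = 0.
Solving the tridiagonal system: M_0 = 0, M_1 = 11/2, M_2 = 0.
On [2, 3], S(x) = 0 + 7/6·(x - 2) + 11/4·(x - 2)² - 11/12·(x - 2)³.
With (x - 2) = 1/2: S(5/2) = 37/32.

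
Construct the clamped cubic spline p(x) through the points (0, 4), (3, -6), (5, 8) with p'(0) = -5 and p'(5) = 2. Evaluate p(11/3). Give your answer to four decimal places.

Let m_i = p''(x_i). Step sizes h_i = 3, 2; slopes of the chords Δ_i = (y_(i+1) - y_i)/h_i = -10/3, 7.
  3·m_0 + 10·m_1 + 2·m_2 = 6(Δ_1 - Δ_0) = 62
Clamped end conditions give two more equations: 2h_0·m_0 + h_0·m_1 = 6(Δ_0 - p'(0)) = 10 and h_1·m_1 + 2h_1·m_2 = 6(p'(5) - Δ_1) = -30.
Hence m_0 = -47/15, m_1 = 48/5, m_2 = -123/10.
On [3, 5], p(x) = -6 + 47/10·(x - 3) + 24/5·(x - 3)² - 73/40·(x - 3)³.
With (x - 3) = 2/3: p(11/3) = -172/135.

-1.2741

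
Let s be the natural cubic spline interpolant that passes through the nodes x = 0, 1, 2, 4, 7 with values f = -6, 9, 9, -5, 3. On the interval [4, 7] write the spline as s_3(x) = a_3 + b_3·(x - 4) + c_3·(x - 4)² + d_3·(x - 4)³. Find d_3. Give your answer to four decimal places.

-0.3868

Write σ_i for s''(x_i). With h_i = 1, 1, 2, 3 and divided differences Δ_i = 15, 0, -7, 8/3, the continuity of s' gives the tridiagonal system
  1·σ_0 + 4·σ_1 + 1·σ_2 = 6(Δ_1 - Δ_0) = -90
  1·σ_1 + 6·σ_2 + 2·σ_3 = 6(Δ_2 - Δ_1) = -42
  2·σ_2 + 10·σ_3 + 3·σ_4 = 6(Δ_3 - Δ_2) = 58
Natural end conditions: σ_0 = σ_4 = 0.
Solving: σ_0 = 0, σ_1 = -2252/107, σ_2 = -622/107, σ_3 = 745/107, σ_4 = 0.
On [4, 7], with s_3(x) = a_3 + b_3·(x - 4) + c_3·(x - 4)² + d_3·(x - 4)³: c_3 = σ_3/2 = 745/214, d_3 = (σ_4 - σ_3)/(6h_3) = -745/1926, b_3 = Δ_3 - h_3(2σ_3 + σ_4)/6 = -1379/321.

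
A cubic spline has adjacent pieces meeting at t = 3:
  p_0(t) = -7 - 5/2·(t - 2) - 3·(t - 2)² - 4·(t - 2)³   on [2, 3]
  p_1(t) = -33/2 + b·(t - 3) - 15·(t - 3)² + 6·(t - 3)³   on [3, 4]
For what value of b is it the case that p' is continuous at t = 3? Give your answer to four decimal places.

p_0'(t) = -5/2 - 6·(t - 2) - 12·(t - 2)², so p_0'(3) = -41/2. On the right, p_1'(3) = b, so b = -41/2.

-20.5000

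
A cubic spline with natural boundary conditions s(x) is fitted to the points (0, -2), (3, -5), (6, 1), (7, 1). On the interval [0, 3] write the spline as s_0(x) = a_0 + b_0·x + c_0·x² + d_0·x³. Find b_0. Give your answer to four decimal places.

-2.0345

Let M_i = s''(x_i). Step sizes h_i = 3, 3, 1; slopes of the chords Δ_i = (y_(i+1) - y_i)/h_i = -1, 2, 0.
  3·M_0 + 12·M_1 + 3·M_2 = 6(Δ_1 - Δ_0) = 18
  3·M_1 + 8·M_2 + 1·M_3 = 6(Δ_2 - Δ_1) = -12
Natural end conditions: M_0 = M_3 = 0.
Solving: M_0 = 0, M_1 = 60/29, M_2 = -66/29, M_3 = 0.
On [0, 3], with s_0(x) = a_0 + b_0·x + c_0·x² + d_0·x³: c_0 = M_0/2 = 0, d_0 = (M_1 - M_0)/(6h_0) = 10/87, b_0 = Δ_0 - h_0(2M_0 + M_1)/6 = -59/29.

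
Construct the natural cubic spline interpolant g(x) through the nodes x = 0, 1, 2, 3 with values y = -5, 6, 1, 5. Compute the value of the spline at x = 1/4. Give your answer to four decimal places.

Write M_i for g''(x_i). With h_i = 1, 1, 1 and divided differences Δ_i = 11, -5, 4, the continuity of g' gives the tridiagonal system
  1·M_0 + 4·M_1 + 1·M_2 = 6(Δ_1 - Δ_0) = -96
  1·M_1 + 4·M_2 + 1·M_3 = 6(Δ_2 - Δ_1) = 54
Natural end conditions: M_0 = M_3 = 0.
Solving the tridiagonal system: M_0 = 0, M_1 = -146/5, M_2 = 104/5, M_3 = 0.
On [0, 1], g(x) = -5 + 238/15·x + 0·x² - 73/15·x³.
With x = 1/4: g(1/4) = -71/64.

-1.1094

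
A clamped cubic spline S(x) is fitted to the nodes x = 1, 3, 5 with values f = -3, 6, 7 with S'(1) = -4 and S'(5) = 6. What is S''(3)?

Let σ_i = S''(x_i). Step sizes h_i = 2, 2; slopes of the chords Δ_i = (y_(i+1) - y_i)/h_i = 9/2, 1/2.
  2·σ_0 + 8·σ_1 + 2·σ_2 = 6(Δ_1 - Δ_0) = -24
Clamped end conditions give two more equations: 2h_0·σ_0 + h_0·σ_1 = 6(Δ_0 - S'(1)) = 51 and h_1·σ_1 + 2h_1·σ_2 = 6(S'(5) - Δ_1) = 33.
Hence σ_0 = 73/4, σ_1 = -11, σ_2 = 55/4.

-11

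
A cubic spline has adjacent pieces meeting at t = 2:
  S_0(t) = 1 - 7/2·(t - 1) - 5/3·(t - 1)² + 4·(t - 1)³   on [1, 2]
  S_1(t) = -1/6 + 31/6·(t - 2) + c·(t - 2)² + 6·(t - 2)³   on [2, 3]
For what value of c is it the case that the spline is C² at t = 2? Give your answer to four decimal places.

10.3333

S_0''(t) = -10/3 + 24·(t - 1), so S_0''(2) = 62/3. On the right, S_1''(2) = 2c, so c = 31/3.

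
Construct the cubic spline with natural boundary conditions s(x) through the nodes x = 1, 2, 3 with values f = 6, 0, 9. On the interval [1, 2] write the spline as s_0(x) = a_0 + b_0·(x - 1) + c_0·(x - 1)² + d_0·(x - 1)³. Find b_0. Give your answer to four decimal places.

-9.7500

Let σ_i = s''(x_i). Step sizes h_i = 1, 1; slopes of the chords Δ_i = (y_(i+1) - y_i)/h_i = -6, 9.
  1·σ_0 + 4·σ_1 + 1·σ_2 = 6(Δ_1 - Δ_0) = 90
Natural end conditions: σ_0 = σ_2 = 0.
Solving the tridiagonal system: σ_0 = 0, σ_1 = 45/2, σ_2 = 0.
On [1, 2], with s_0(x) = a_0 + b_0·(x - 1) + c_0·(x - 1)² + d_0·(x - 1)³: c_0 = σ_0/2 = 0, d_0 = (σ_1 - σ_0)/(6h_0) = 15/4, b_0 = Δ_0 - h_0(2σ_0 + σ_1)/6 = -39/4.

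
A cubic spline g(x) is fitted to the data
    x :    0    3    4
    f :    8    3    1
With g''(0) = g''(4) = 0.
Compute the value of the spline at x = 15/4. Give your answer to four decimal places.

1.5098

Write M_i for g''(x_i). With h_i = 3, 1 and divided differences Δ_i = -5/3, -2, the continuity of g' gives the tridiagonal system
  3·M_0 + 8·M_1 + 1·M_2 = 6(Δ_1 - Δ_0) = -2
Natural end conditions: M_0 = M_2 = 0.
Forward elimination and back-substitution give M_0 = 0, M_1 = -1/4, M_2 = 0.
On [3, 4], g(x) = 3 - 23/12·(x - 3) - 1/8·(x - 3)² + 1/24·(x - 3)³.
With (x - 3) = 3/4: g(15/4) = 773/512.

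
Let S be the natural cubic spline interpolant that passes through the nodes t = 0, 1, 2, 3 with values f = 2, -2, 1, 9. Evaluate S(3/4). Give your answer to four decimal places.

-1.5031

Put σ_i = S'' at the i-th knot. Here h = (1, 1, 1) and Δ = (-4, 3, 8), so the interior equations h_(i-1)·σ_(i-1) + 2(h_(i-1)+h_i)·σ_i + h_i·σ_(i+1) = 6(Δ_i − Δ_(i-1)) read
  1·σ_0 + 4·σ_1 + 1·σ_2 = 6(Δ_1 - Δ_0) = 42
  1·σ_1 + 4·σ_2 + 1·σ_3 = 6(Δ_2 - Δ_1) = 30
Natural end conditions: σ_0 = σ_3 = 0.
Solving: σ_0 = 0, σ_1 = 46/5, σ_2 = 26/5, σ_3 = 0.
On [0, 1], S(t) = 2 - 83/15·t + 0·t² + 23/15·t³.
With t = 3/4: S(3/4) = -481/320.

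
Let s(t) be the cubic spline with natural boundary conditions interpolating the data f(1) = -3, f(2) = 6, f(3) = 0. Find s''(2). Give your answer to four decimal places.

-22.5000

Let M_i = s''(x_i). Step sizes h_i = 1, 1; slopes of the chords Δ_i = (y_(i+1) - y_i)/h_i = 9, -6.
  1·M_0 + 4·M_1 + 1·M_2 = 6(Δ_1 - Δ_0) = -90
Natural end conditions: M_0 = M_2 = 0.
Hence M_0 = 0, M_1 = -45/2, M_2 = 0.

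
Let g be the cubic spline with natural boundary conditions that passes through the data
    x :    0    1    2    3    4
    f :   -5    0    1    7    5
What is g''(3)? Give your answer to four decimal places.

-15.4286

Write σ_i for g''(x_i). With h_i = 1, 1, 1, 1 and divided differences Δ_i = 5, 1, 6, -2, the continuity of g' gives the tridiagonal system
  1·σ_0 + 4·σ_1 + 1·σ_2 = 6(Δ_1 - Δ_0) = -24
  1·σ_1 + 4·σ_2 + 1·σ_3 = 6(Δ_2 - Δ_1) = 30
  1·σ_2 + 4·σ_3 + 1·σ_4 = 6(Δ_3 - Δ_2) = -48
Natural end conditions: σ_0 = σ_4 = 0.
Hence σ_0 = 0, σ_1 = -66/7, σ_2 = 96/7, σ_3 = -108/7, σ_4 = 0.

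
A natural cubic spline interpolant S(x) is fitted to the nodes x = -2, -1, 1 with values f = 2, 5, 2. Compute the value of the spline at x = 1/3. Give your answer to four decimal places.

With m_i denoting the second derivative at x_i, h_i = 1, 2, and Δ_i = (y_(i+1) − y_i)/h_i = 3, -3/2:
  1·m_0 + 6·m_1 + 2·m_2 = 6(Δ_1 - Δ_0) = -27
Natural end conditions: m_0 = m_2 = 0.
Forward elimination and back-substitution give m_0 = 0, m_1 = -9/2, m_2 = 0.
On [-1, 1], S(x) = 5 + 3/2·(x + 1) - 9/4·(x + 1)² + 3/8·(x + 1)³.
With (x + 1) = 4/3: S(1/3) = 35/9.

3.8889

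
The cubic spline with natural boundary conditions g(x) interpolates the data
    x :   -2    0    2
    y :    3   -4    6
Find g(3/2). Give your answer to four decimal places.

2.5039

Put M_i = g'' at the i-th knot. Here h = (2, 2) and Δ = (-7/2, 5), so the interior equations h_(i-1)·M_(i-1) + 2(h_(i-1)+h_i)·M_i + h_i·M_(i+1) = 6(Δ_i − Δ_(i-1)) read
  2·M_0 + 8·M_1 + 2·M_2 = 6(Δ_1 - Δ_0) = 51
Natural end conditions: M_0 = M_2 = 0.
Hence M_0 = 0, M_1 = 51/8, M_2 = 0.
On [0, 2], g(x) = -4 + 3/4·x + 51/16·x² - 17/32·x³.
With x = 3/2: g(3/2) = 641/256.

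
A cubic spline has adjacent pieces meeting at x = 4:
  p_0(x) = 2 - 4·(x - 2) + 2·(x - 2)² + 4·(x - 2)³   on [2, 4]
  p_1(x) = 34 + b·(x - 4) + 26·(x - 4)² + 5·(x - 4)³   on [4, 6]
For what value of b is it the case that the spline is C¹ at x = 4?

52

p_0'(x) = -4 + 4·(x - 2) + 12·(x - 2)², so p_0'(4) = 52. On the right, p_1'(4) = b, so b = 52.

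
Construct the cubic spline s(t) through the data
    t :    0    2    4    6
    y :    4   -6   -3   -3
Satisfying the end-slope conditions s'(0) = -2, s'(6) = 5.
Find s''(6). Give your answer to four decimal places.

10.4333

With m_i denoting the second derivative at x_i, h_i = 2, 2, 2, and Δ_i = (y_(i+1) − y_i)/h_i = -5, 3/2, 0:
  2·m_0 + 8·m_1 + 2·m_2 = 6(Δ_1 - Δ_0) = 39
  2·m_1 + 8·m_2 + 2·m_3 = 6(Δ_2 - Δ_1) = -9
Clamped end conditions give two more equations: 2h_0·m_0 + h_0·m_1 = 6(Δ_0 - s'(0)) = -18 and h_2·m_2 + 2h_2·m_3 = 6(s'(6) - Δ_2) = 30.
Hence m_0 = -263/30, m_1 = 128/15, m_2 = -88/15, m_3 = 313/30.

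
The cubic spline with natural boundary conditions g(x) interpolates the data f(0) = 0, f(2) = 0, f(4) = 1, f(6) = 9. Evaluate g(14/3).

With M_i denoting the second derivative at x_i, h_i = 2, 2, 2, and Δ_i = (y_(i+1) − y_i)/h_i = 0, 1/2, 4:
  2·M_0 + 8·M_1 + 2·M_2 = 6(Δ_1 - Δ_0) = 3
  2·M_1 + 8·M_2 + 2·M_3 = 6(Δ_2 - Δ_1) = 21
Natural end conditions: M_0 = M_3 = 0.
Hence M_0 = 0, M_1 = -3/10, M_2 = 27/10, M_3 = 0.
On [4, 6], g(x) = 1 + 11/5·(x - 4) + 27/20·(x - 4)² - 9/40·(x - 4)³.
With (x - 4) = 2/3: g(14/3) = 3.

3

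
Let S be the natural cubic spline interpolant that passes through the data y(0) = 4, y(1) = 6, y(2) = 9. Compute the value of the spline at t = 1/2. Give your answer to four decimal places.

Write M_i for S''(x_i). With h_i = 1, 1 and divided differences Δ_i = 2, 3, the continuity of S' gives the tridiagonal system
  1·M_0 + 4·M_1 + 1·M_2 = 6(Δ_1 - Δ_0) = 6
Natural end conditions: M_0 = M_2 = 0.
Hence M_0 = 0, M_1 = 3/2, M_2 = 0.
On [0, 1], S(t) = 4 + 7/4·t + 0·t² + 1/4·t³.
With t = 1/2: S(1/2) = 157/32.

4.9063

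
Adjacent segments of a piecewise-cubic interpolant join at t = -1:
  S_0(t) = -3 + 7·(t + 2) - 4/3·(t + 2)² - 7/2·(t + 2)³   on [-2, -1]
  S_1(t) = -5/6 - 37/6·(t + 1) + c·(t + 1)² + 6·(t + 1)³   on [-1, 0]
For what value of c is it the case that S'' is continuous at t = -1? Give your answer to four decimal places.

S_0''(t) = -8/3 - 21·(t + 2), so S_0''(-1) = -71/3. On the right, S_1''(-1) = 2c, so c = -71/6.

-11.8333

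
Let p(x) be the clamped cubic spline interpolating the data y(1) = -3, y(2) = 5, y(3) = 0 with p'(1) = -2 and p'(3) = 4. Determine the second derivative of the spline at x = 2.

-45

Put M_i = p'' at the i-th knot. Here h = (1, 1) and Δ = (8, -5), so the interior equations h_(i-1)·M_(i-1) + 2(h_(i-1)+h_i)·M_i + h_i·M_(i+1) = 6(Δ_i − Δ_(i-1)) read
  1·M_0 + 4·M_1 + 1·M_2 = 6(Δ_1 - Δ_0) = -78
Clamped end conditions give two more equations: 2h_0·M_0 + h_0·M_1 = 6(Δ_0 - p'(1)) = 60 and h_1·M_1 + 2h_1·M_2 = 6(p'(3) - Δ_1) = 54.
Forward elimination and back-substitution give M_0 = 105/2, M_1 = -45, M_2 = 99/2.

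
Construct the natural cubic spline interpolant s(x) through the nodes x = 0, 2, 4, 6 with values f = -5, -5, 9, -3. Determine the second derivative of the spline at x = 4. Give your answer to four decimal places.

-11.8000

Write M_i for s''(x_i). With h_i = 2, 2, 2 and divided differences Δ_i = 0, 7, -6, the continuity of s' gives the tridiagonal system
  2·M_0 + 8·M_1 + 2·M_2 = 6(Δ_1 - Δ_0) = 42
  2·M_1 + 8·M_2 + 2·M_3 = 6(Δ_2 - Δ_1) = -78
Natural end conditions: M_0 = M_3 = 0.
Solving: M_0 = 0, M_1 = 41/5, M_2 = -59/5, M_3 = 0.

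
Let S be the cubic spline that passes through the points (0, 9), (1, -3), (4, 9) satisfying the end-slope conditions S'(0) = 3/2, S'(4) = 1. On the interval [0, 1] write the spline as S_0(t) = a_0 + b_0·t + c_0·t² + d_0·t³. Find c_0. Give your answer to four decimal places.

-26.3125

Put M_i = S'' at the i-th knot. Here h = (1, 3) and Δ = (-12, 4), so the interior equations h_(i-1)·M_(i-1) + 2(h_(i-1)+h_i)·M_i + h_i·M_(i+1) = 6(Δ_i − Δ_(i-1)) read
  1·M_0 + 8·M_1 + 3·M_2 = 6(Δ_1 - Δ_0) = 96
Clamped end conditions give two more equations: 2h_0·M_0 + h_0·M_1 = 6(Δ_0 - S'(0)) = -81 and h_1·M_1 + 2h_1·M_2 = 6(S'(4) - Δ_1) = -18.
Solving: M_0 = -421/8, M_1 = 97/4, M_2 = -121/8.
On [0, 1], with S_0(t) = a_0 + b_0·t + c_0·t² + d_0·t³: c_0 = M_0/2 = -421/16, d_0 = (M_1 - M_0)/(6h_0) = 205/16, b_0 = Δ_0 - h_0(2M_0 + M_1)/6 = 3/2.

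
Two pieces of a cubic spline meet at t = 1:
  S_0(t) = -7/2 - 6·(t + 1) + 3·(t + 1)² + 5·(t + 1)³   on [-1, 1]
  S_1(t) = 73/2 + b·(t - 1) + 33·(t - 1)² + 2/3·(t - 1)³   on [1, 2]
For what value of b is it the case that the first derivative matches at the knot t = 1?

66

S_0'(t) = -6 + 6·(t + 1) + 15·(t + 1)², so S_0'(1) = 66. On the right, S_1'(1) = b, so b = 66.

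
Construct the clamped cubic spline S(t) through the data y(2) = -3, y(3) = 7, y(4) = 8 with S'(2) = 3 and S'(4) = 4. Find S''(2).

With σ_i denoting the second derivative at x_i, h_i = 1, 1, and Δ_i = (y_(i+1) − y_i)/h_i = 10, 1:
  1·σ_0 + 4·σ_1 + 1·σ_2 = 6(Δ_1 - Δ_0) = -54
Clamped end conditions give two more equations: 2h_0·σ_0 + h_0·σ_1 = 6(Δ_0 - S'(2)) = 42 and h_1·σ_1 + 2h_1·σ_2 = 6(S'(4) - Δ_1) = 18.
Solving the tridiagonal system: σ_0 = 35, σ_1 = -28, σ_2 = 23.

35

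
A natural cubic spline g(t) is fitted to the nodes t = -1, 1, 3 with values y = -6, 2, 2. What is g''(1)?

Let m_i = g''(x_i). Step sizes h_i = 2, 2; slopes of the chords Δ_i = (y_(i+1) - y_i)/h_i = 4, 0.
  2·m_0 + 8·m_1 + 2·m_2 = 6(Δ_1 - Δ_0) = -24
Natural end conditions: m_0 = m_2 = 0.
Forward elimination and back-substitution give m_0 = 0, m_1 = -3, m_2 = 0.

-3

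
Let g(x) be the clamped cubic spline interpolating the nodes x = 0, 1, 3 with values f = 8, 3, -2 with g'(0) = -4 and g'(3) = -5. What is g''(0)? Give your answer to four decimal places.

Write σ_i for g''(x_i). With h_i = 1, 2 and divided differences Δ_i = -5, -5/2, the continuity of g' gives the tridiagonal system
  1·σ_0 + 6·σ_1 + 2·σ_2 = 6(Δ_1 - Δ_0) = 15
Clamped end conditions give two more equations: 2h_0·σ_0 + h_0·σ_1 = 6(Δ_0 - g'(0)) = -6 and h_1·σ_1 + 2h_1·σ_2 = 6(g'(3) - Δ_1) = -15.
Forward elimination and back-substitution give σ_0 = -35/6, σ_1 = 17/3, σ_2 = -79/12.

-5.8333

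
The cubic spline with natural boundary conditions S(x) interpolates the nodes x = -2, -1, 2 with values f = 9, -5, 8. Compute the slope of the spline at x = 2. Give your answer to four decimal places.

With M_i denoting the second derivative at x_i, h_i = 1, 3, and Δ_i = (y_(i+1) − y_i)/h_i = -14, 13/3:
  1·M_0 + 8·M_1 + 3·M_2 = 6(Δ_1 - Δ_0) = 110
Natural end conditions: M_0 = M_2 = 0.
Solving the tridiagonal system: M_0 = 0, M_1 = 55/4, M_2 = 0.
On [-1, 2], S'(x) = b_1 + 2c_1·(x + 1) + 3d_1·(x + 1)² with b_1 = Δ_1 - h_1(2M_1 + M_2)/6 = -113/12, c_1 = M_1/2 = 55/8, d_1 = (M_2 - M_1)/(6h_1) = -55/72. So S'(2) = 269/24.

11.2083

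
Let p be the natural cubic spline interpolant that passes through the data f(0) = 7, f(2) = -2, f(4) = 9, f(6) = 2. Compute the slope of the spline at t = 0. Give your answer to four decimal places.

Let σ_i = p''(x_i). Step sizes h_i = 2, 2, 2; slopes of the chords Δ_i = (y_(i+1) - y_i)/h_i = -9/2, 11/2, -7/2.
  2·σ_0 + 8·σ_1 + 2·σ_2 = 6(Δ_1 - Δ_0) = 60
  2·σ_1 + 8·σ_2 + 2·σ_3 = 6(Δ_2 - Δ_1) = -54
Natural end conditions: σ_0 = σ_3 = 0.
Forward elimination and back-substitution give σ_0 = 0, σ_1 = 49/5, σ_2 = -46/5, σ_3 = 0.
On [0, 2], p'(t) = b_0 + 2c_0·t + 3d_0·t² with b_0 = Δ_0 - h_0(2σ_0 + σ_1)/6 = -233/30, c_0 = σ_0/2 = 0, d_0 = (σ_1 - σ_0)/(6h_0) = 49/60. So p'(0) = -233/30.

-7.7667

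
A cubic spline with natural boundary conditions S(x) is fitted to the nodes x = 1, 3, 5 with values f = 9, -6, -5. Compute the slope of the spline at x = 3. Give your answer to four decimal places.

Let σ_i = S''(x_i). Step sizes h_i = 2, 2; slopes of the chords Δ_i = (y_(i+1) - y_i)/h_i = -15/2, 1/2.
  2·σ_0 + 8·σ_1 + 2·σ_2 = 6(Δ_1 - Δ_0) = 48
Natural end conditions: σ_0 = σ_2 = 0.
Solving: σ_0 = 0, σ_1 = 6, σ_2 = 0.
On [3, 5], S'(x) = b_1 + 2c_1·(x - 3) + 3d_1·(x - 3)² with b_1 = Δ_1 - h_1(2σ_1 + σ_2)/6 = -7/2, c_1 = σ_1/2 = 3, d_1 = (σ_2 - σ_1)/(6h_1) = -1/2. So S'(3) = -7/2.

-3.5000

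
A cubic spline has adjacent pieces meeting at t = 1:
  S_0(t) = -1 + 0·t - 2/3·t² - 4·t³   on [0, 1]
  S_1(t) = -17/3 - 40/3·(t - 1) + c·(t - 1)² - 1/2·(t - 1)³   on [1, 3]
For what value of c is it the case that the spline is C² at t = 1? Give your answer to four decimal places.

-12.6667

S_0''(t) = -4/3 - 24·t, so S_0''(1) = -76/3. On the right, S_1''(1) = 2c, so c = -38/3.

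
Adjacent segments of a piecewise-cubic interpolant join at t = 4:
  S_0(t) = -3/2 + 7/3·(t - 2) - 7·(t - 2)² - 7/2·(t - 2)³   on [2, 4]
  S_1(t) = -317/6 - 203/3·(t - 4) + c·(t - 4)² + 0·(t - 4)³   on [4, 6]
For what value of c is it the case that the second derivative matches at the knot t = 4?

-28

S_0''(t) = -14 - 21·(t - 2), so S_0''(4) = -56. On the right, S_1''(4) = 2c, so c = -28.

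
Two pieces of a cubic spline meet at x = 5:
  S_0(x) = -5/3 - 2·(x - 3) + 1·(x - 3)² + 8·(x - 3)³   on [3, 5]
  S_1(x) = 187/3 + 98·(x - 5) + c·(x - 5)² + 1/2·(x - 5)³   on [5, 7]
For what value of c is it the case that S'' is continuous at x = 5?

S_0''(x) = 2 + 48·(x - 3), so S_0''(5) = 98. On the right, S_1''(5) = 2c, so c = 49.

49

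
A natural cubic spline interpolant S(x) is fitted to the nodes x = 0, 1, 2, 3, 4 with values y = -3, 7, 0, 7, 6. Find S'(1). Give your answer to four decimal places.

Put M_i = S'' at the i-th knot. Here h = (1, 1, 1, 1) and Δ = (10, -7, 7, -1), so the interior equations h_(i-1)·M_(i-1) + 2(h_(i-1)+h_i)·M_i + h_i·M_(i+1) = 6(Δ_i − Δ_(i-1)) read
  1·M_0 + 4·M_1 + 1·M_2 = 6(Δ_1 - Δ_0) = -102
  1·M_1 + 4·M_2 + 1·M_3 = 6(Δ_2 - Δ_1) = 84
  1·M_2 + 4·M_3 + 1·M_4 = 6(Δ_3 - Δ_2) = -48
Natural end conditions: M_0 = M_4 = 0.
Hence M_0 = 0, M_1 = -957/28, M_2 = 243/7, M_3 = -579/28, M_4 = 0.
On [1, 2], S'(x) = b_1 + 2c_1·(x - 1) + 3d_1·(x - 1)² with b_1 = Δ_1 - h_1(2M_1 + M_2)/6 = -39/28, c_1 = M_1/2 = -957/56, d_1 = (M_2 - M_1)/(6h_1) = 643/56. So S'(1) = -39/28.

-1.3929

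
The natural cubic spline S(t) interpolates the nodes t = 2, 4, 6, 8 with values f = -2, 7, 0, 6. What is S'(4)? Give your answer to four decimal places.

With m_i denoting the second derivative at x_i, h_i = 2, 2, 2, and Δ_i = (y_(i+1) − y_i)/h_i = 9/2, -7/2, 3:
  2·m_0 + 8·m_1 + 2·m_2 = 6(Δ_1 - Δ_0) = -48
  2·m_1 + 8·m_2 + 2·m_3 = 6(Δ_2 - Δ_1) = 39
Natural end conditions: m_0 = m_3 = 0.
Hence m_0 = 0, m_1 = -77/10, m_2 = 34/5, m_3 = 0.
On [4, 6], S'(t) = b_1 + 2c_1·(t - 4) + 3d_1·(t - 4)² with b_1 = Δ_1 - h_1(2m_1 + m_2)/6 = -19/30, c_1 = m_1/2 = -77/20, d_1 = (m_2 - m_1)/(6h_1) = 29/24. So S'(4) = -19/30.

-0.6333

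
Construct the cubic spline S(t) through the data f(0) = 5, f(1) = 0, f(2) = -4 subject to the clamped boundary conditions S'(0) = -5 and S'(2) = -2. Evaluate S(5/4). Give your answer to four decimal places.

-1.2344

With M_i denoting the second derivative at x_i, h_i = 1, 1, and Δ_i = (y_(i+1) − y_i)/h_i = -5, -4:
  1·M_0 + 4·M_1 + 1·M_2 = 6(Δ_1 - Δ_0) = 6
Clamped end conditions give two more equations: 2h_0·M_0 + h_0·M_1 = 6(Δ_0 - S'(0)) = 0 and h_1·M_1 + 2h_1·M_2 = 6(S'(2) - Δ_1) = 12.
Forward elimination and back-substitution give M_0 = 0, M_1 = 0, M_2 = 6.
On [1, 2], S(t) = 0 - 5·(t - 1) + 0·(t - 1)² + 1·(t - 1)³.
With (t - 1) = 1/4: S(5/4) = -79/64.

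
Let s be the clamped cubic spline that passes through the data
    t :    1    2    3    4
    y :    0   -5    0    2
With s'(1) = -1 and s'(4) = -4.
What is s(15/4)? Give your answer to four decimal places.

2.5594

With m_i denoting the second derivative at x_i, h_i = 1, 1, 1, and Δ_i = (y_(i+1) − y_i)/h_i = -5, 5, 2:
  1·m_0 + 4·m_1 + 1·m_2 = 6(Δ_1 - Δ_0) = 60
  1·m_1 + 4·m_2 + 1·m_3 = 6(Δ_2 - Δ_1) = -18
Clamped end conditions give two more equations: 2h_0·m_0 + h_0·m_1 = 6(Δ_0 - s'(1)) = -24 and h_2·m_2 + 2h_2·m_3 = 6(s'(4) - Δ_2) = -36.
Solving: m_0 = -116/5, m_1 = 112/5, m_2 = -32/5, m_3 = -74/5.
On [3, 4], s(t) = 0 + 33/5·(t - 3) - 16/5·(t - 3)² - 7/5·(t - 3)³.
With (t - 3) = 3/4: s(15/4) = 819/320.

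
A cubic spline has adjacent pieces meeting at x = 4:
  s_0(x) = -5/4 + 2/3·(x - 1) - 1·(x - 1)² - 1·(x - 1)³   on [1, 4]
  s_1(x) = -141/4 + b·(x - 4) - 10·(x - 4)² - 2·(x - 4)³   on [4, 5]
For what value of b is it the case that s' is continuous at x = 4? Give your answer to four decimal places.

s_0'(x) = 2/3 - 2·(x - 1) - 3·(x - 1)², so s_0'(4) = -97/3. On the right, s_1'(4) = b, so b = -97/3.

-32.3333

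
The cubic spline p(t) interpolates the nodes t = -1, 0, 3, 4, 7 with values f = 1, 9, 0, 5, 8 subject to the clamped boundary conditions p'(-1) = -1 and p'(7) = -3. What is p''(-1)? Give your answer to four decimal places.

With σ_i denoting the second derivative at x_i, h_i = 1, 3, 1, 3, and Δ_i = (y_(i+1) − y_i)/h_i = 8, -3, 5, 1:
  1·σ_0 + 8·σ_1 + 3·σ_2 = 6(Δ_1 - Δ_0) = -66
  3·σ_1 + 8·σ_2 + 1·σ_3 = 6(Δ_2 - Δ_1) = 48
  1·σ_2 + 8·σ_3 + 3·σ_4 = 6(Δ_3 - Δ_2) = -24
Clamped end conditions give two more equations: 2h_0·σ_0 + h_0·σ_1 = 6(Δ_0 - p'(-1)) = 54 and h_3·σ_3 + 2h_3·σ_4 = 6(p'(7) - Δ_3) = -24.
Solving: σ_0 = 2579/72, σ_1 = -635/36, σ_2 = 943/72, σ_3 = -139/36, σ_4 = -149/72.

35.8194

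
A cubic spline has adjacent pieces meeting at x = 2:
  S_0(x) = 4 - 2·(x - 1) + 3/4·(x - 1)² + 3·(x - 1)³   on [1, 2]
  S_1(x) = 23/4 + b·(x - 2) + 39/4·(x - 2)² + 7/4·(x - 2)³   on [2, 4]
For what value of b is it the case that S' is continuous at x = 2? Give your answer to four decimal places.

8.5000

S_0'(x) = -2 + 3/2·(x - 1) + 9·(x - 1)², so S_0'(2) = 17/2. On the right, S_1'(2) = b, so b = 17/2.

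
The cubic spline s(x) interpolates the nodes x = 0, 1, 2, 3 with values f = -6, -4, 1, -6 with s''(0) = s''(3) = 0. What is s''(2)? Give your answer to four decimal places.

-20.4000

With σ_i denoting the second derivative at x_i, h_i = 1, 1, 1, and Δ_i = (y_(i+1) − y_i)/h_i = 2, 5, -7:
  1·σ_0 + 4·σ_1 + 1·σ_2 = 6(Δ_1 - Δ_0) = 18
  1·σ_1 + 4·σ_2 + 1·σ_3 = 6(Δ_2 - Δ_1) = -72
Natural end conditions: σ_0 = σ_3 = 0.
Hence σ_0 = 0, σ_1 = 48/5, σ_2 = -102/5, σ_3 = 0.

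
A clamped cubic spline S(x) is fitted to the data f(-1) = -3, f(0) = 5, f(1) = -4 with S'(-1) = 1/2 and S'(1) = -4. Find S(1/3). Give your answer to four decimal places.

Write σ_i for S''(x_i). With h_i = 1, 1 and divided differences Δ_i = 8, -9, the continuity of S' gives the tridiagonal system
  1·σ_0 + 4·σ_1 + 1·σ_2 = 6(Δ_1 - Δ_0) = -102
Clamped end conditions give two more equations: 2h_0·σ_0 + h_0·σ_1 = 6(Δ_0 - S'(-1)) = 45 and h_1·σ_1 + 2h_1·σ_2 = 6(S'(1) - Δ_1) = 30.
Solving the tridiagonal system: σ_0 = 183/4, σ_1 = -93/2, σ_2 = 153/4.
On [0, 1], S(x) = 5 + 1/8·x - 93/4·x² + 113/8·x³.
With x = 1/3: S(1/3) = 161/54.

2.9815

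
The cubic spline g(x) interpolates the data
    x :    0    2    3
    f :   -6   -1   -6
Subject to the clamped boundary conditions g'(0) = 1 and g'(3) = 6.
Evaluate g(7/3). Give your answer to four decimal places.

-3.6173

With M_i denoting the second derivative at x_i, h_i = 2, 1, and Δ_i = (y_(i+1) − y_i)/h_i = 5/2, -5:
  2·M_0 + 6·M_1 + 1·M_2 = 6(Δ_1 - Δ_0) = -45
Clamped end conditions give two more equations: 2h_0·M_0 + h_0·M_1 = 6(Δ_0 - g'(0)) = 9 and h_1·M_1 + 2h_1·M_2 = 6(g'(3) - Δ_1) = 66.
Forward elimination and back-substitution give M_0 = 137/12, M_1 = -55/3, M_2 = 253/6.
On [2, 3], g(x) = -1 - 71/12·(x - 2) - 55/6·(x - 2)² + 121/12·(x - 2)³.
With (x - 2) = 1/3: g(7/3) = -293/81.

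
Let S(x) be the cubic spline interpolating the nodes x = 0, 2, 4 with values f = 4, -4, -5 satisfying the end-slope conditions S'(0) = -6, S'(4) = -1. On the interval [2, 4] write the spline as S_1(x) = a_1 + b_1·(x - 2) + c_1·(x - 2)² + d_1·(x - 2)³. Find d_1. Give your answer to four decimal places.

Write M_i for S''(x_i). With h_i = 2, 2 and divided differences Δ_i = -4, -1/2, the continuity of S' gives the tridiagonal system
  2·M_0 + 8·M_1 + 2·M_2 = 6(Δ_1 - Δ_0) = 21
Clamped end conditions give two more equations: 2h_0·M_0 + h_0·M_1 = 6(Δ_0 - S'(0)) = 12 and h_1·M_1 + 2h_1·M_2 = 6(S'(4) - Δ_1) = -3.
Solving the tridiagonal system: M_0 = 13/8, M_1 = 11/4, M_2 = -17/8.
On [2, 4], with S_1(x) = a_1 + b_1·(x - 2) + c_1·(x - 2)² + d_1·(x - 2)³: c_1 = M_1/2 = 11/8, d_1 = (M_2 - M_1)/(6h_1) = -13/32, b_1 = Δ_1 - h_1(2M_1 + M_2)/6 = -13/8.

-0.4063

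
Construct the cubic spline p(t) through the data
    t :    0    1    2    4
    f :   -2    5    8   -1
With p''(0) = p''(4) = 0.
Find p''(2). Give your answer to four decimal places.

-6.7826

Write m_i for p''(x_i). With h_i = 1, 1, 2 and divided differences Δ_i = 7, 3, -9/2, the continuity of p' gives the tridiagonal system
  1·m_0 + 4·m_1 + 1·m_2 = 6(Δ_1 - Δ_0) = -24
  1·m_1 + 6·m_2 + 2·m_3 = 6(Δ_2 - Δ_1) = -45
Natural end conditions: m_0 = m_3 = 0.
Forward elimination and back-substitution give m_0 = 0, m_1 = -99/23, m_2 = -156/23, m_3 = 0.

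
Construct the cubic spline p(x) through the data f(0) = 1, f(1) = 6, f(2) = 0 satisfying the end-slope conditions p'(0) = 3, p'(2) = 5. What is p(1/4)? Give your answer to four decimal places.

2.3320

With m_i denoting the second derivative at x_i, h_i = 1, 1, and Δ_i = (y_(i+1) − y_i)/h_i = 5, -6:
  1·m_0 + 4·m_1 + 1·m_2 = 6(Δ_1 - Δ_0) = -66
Clamped end conditions give two more equations: 2h_0·m_0 + h_0·m_1 = 6(Δ_0 - p'(0)) = 12 and h_1·m_1 + 2h_1·m_2 = 6(p'(2) - Δ_1) = 66.
Solving: m_0 = 47/2, m_1 = -35, m_2 = 101/2.
On [0, 1], p(x) = 1 + 3·x + 47/4·x² - 39/4·x³.
With x = 1/4: p(1/4) = 597/256.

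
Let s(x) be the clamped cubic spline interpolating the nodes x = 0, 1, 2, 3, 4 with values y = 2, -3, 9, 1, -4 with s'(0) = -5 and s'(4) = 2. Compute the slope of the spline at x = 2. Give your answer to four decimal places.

Let M_i = s''(x_i). Step sizes h_i = 1, 1, 1, 1; slopes of the chords Δ_i = (y_(i+1) - y_i)/h_i = -5, 12, -8, -5.
  1·M_0 + 4·M_1 + 1·M_2 = 6(Δ_1 - Δ_0) = 102
  1·M_1 + 4·M_2 + 1·M_3 = 6(Δ_2 - Δ_1) = -120
  1·M_2 + 4·M_3 + 1·M_4 = 6(Δ_3 - Δ_2) = 18
Clamped end conditions give two more equations: 2h_0·M_0 + h_0·M_1 = 6(Δ_0 - s'(0)) = 0 and h_3·M_3 + 2h_3·M_4 = 6(s'(4) - Δ_3) = 42.
Forward elimination and back-substitution give M_0 = -83/4, M_1 = 83/2, M_2 = -173/4, M_3 = 23/2, M_4 = 61/4.
On [2, 3], s'(x) = b_2 + 2c_2·(x - 2) + 3d_2·(x - 2)² with b_2 = Δ_2 - h_2(2M_2 + M_3)/6 = 9/2, c_2 = M_2/2 = -173/8, d_2 = (M_3 - M_2)/(6h_2) = 73/8. So s'(2) = 9/2.

4.5000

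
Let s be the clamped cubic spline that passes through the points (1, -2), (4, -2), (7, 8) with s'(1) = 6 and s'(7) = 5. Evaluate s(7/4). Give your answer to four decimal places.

0.5664

Write M_i for s''(x_i). With h_i = 3, 3 and divided differences Δ_i = 0, 10/3, the continuity of s' gives the tridiagonal system
  3·M_0 + 12·M_1 + 3·M_2 = 6(Δ_1 - Δ_0) = 20
Clamped end conditions give two more equations: 2h_0·M_0 + h_0·M_1 = 6(Δ_0 - s'(1)) = -36 and h_1·M_1 + 2h_1·M_2 = 6(s'(7) - Δ_1) = 10.
Solving: M_0 = -47/6, M_1 = 11/3, M_2 = -1/6.
On [1, 4], s(x) = -2 + 6·(x - 1) - 47/12·(x - 1)² + 23/36·(x - 1)³.
With (x - 1) = 3/4: s(7/4) = 145/256.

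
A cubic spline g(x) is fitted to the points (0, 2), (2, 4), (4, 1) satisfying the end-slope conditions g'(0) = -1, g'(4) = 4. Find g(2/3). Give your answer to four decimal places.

Write m_i for g''(x_i). With h_i = 2, 2 and divided differences Δ_i = 1, -3/2, the continuity of g' gives the tridiagonal system
  2·m_0 + 8·m_1 + 2·m_2 = 6(Δ_1 - Δ_0) = -15
Clamped end conditions give two more equations: 2h_0·m_0 + h_0·m_1 = 6(Δ_0 - g'(0)) = 12 and h_1·m_1 + 2h_1·m_2 = 6(g'(4) - Δ_1) = 33.
Hence m_0 = 49/8, m_1 = -25/4, m_2 = 91/8.
On [0, 2], g(x) = 2 - 1·x + 49/16·x² - 33/32·x³.
With x = 2/3: g(2/3) = 43/18.

2.3889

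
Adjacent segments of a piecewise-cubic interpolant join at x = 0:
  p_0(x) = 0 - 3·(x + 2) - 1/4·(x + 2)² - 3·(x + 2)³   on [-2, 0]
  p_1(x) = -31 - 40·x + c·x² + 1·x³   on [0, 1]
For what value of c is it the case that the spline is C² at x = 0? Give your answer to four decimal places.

-18.2500

p_0''(x) = -1/2 - 18·(x + 2), so p_0''(0) = -73/2. On the right, p_1''(0) = 2c, so c = -73/4.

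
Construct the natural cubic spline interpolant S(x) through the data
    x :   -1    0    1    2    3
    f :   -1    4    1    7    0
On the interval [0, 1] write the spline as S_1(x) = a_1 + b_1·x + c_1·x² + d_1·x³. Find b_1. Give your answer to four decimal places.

-1.0357

Let σ_i = S''(x_i). Step sizes h_i = 1, 1, 1, 1; slopes of the chords Δ_i = (y_(i+1) - y_i)/h_i = 5, -3, 6, -7.
  1·σ_0 + 4·σ_1 + 1·σ_2 = 6(Δ_1 - Δ_0) = -48
  1·σ_1 + 4·σ_2 + 1·σ_3 = 6(Δ_2 - Δ_1) = 54
  1·σ_2 + 4·σ_3 + 1·σ_4 = 6(Δ_3 - Δ_2) = -78
Natural end conditions: σ_0 = σ_4 = 0.
Solving: σ_0 = 0, σ_1 = -507/28, σ_2 = 171/7, σ_3 = -717/28, σ_4 = 0.
On [0, 1], with S_1(x) = a_1 + b_1·x + c_1·x² + d_1·x³: c_1 = σ_1/2 = -507/56, d_1 = (σ_2 - σ_1)/(6h_1) = 397/56, b_1 = Δ_1 - h_1(2σ_1 + σ_2)/6 = -29/28.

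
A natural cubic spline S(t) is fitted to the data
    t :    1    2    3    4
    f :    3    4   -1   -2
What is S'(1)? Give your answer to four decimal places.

2.8667

With M_i denoting the second derivative at x_i, h_i = 1, 1, 1, and Δ_i = (y_(i+1) − y_i)/h_i = 1, -5, -1:
  1·M_0 + 4·M_1 + 1·M_2 = 6(Δ_1 - Δ_0) = -36
  1·M_1 + 4·M_2 + 1·M_3 = 6(Δ_2 - Δ_1) = 24
Natural end conditions: M_0 = M_3 = 0.
Hence M_0 = 0, M_1 = -56/5, M_2 = 44/5, M_3 = 0.
On [1, 2], S'(t) = b_0 + 2c_0·(t - 1) + 3d_0·(t - 1)² with b_0 = Δ_0 - h_0(2M_0 + M_1)/6 = 43/15, c_0 = M_0/2 = 0, d_0 = (M_1 - M_0)/(6h_0) = -28/15. So S'(1) = 43/15.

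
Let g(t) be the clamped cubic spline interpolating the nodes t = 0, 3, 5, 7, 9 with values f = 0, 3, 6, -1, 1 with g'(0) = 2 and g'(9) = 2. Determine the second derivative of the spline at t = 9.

Put m_i = g'' at the i-th knot. Here h = (3, 2, 2, 2) and Δ = (1, 3/2, -7/2, 1), so the interior equations h_(i-1)·m_(i-1) + 2(h_(i-1)+h_i)·m_i + h_i·m_(i+1) = 6(Δ_i − Δ_(i-1)) read
  3·m_0 + 10·m_1 + 2·m_2 = 6(Δ_1 - Δ_0) = 3
  2·m_1 + 8·m_2 + 2·m_3 = 6(Δ_2 - Δ_1) = -30
  2·m_2 + 8·m_3 + 2·m_4 = 6(Δ_3 - Δ_2) = 27
Clamped end conditions give two more equations: 2h_0·m_0 + h_0·m_1 = 6(Δ_0 - g'(0)) = -6 and h_3·m_3 + 2h_3·m_4 = 6(g'(9) - Δ_3) = 6.
Hence m_0 = -2, m_1 = 2, m_2 = -11/2, m_3 = 5, m_4 = -1.

-1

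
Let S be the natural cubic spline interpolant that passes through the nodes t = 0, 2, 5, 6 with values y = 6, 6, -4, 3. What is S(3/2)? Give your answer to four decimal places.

Put M_i = S'' at the i-th knot. Here h = (2, 3, 1) and Δ = (0, -10/3, 7), so the interior equations h_(i-1)·M_(i-1) + 2(h_(i-1)+h_i)·M_i + h_i·M_(i+1) = 6(Δ_i − Δ_(i-1)) read
  2·M_0 + 10·M_1 + 3·M_2 = 6(Δ_1 - Δ_0) = -20
  3·M_1 + 8·M_2 + 1·M_3 = 6(Δ_2 - Δ_1) = 62
Natural end conditions: M_0 = M_3 = 0.
Solving the tridiagonal system: M_0 = 0, M_1 = -346/71, M_2 = 680/71, M_3 = 0.
On [0, 2], S(t) = 6 + 346/213·t + 0·t² - 173/426·t³.
With t = 3/2: S(3/2) = 8027/1136.

7.0660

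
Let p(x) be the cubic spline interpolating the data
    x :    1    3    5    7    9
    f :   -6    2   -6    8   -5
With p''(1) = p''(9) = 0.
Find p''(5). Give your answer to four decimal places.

14.0357

With m_i denoting the second derivative at x_i, h_i = 2, 2, 2, 2, and Δ_i = (y_(i+1) − y_i)/h_i = 4, -4, 7, -13/2:
  2·m_0 + 8·m_1 + 2·m_2 = 6(Δ_1 - Δ_0) = -48
  2·m_1 + 8·m_2 + 2·m_3 = 6(Δ_2 - Δ_1) = 66
  2·m_2 + 8·m_3 + 2·m_4 = 6(Δ_3 - Δ_2) = -81
Natural end conditions: m_0 = m_4 = 0.
Solving the tridiagonal system: m_0 = 0, m_1 = -1065/112, m_2 = 393/28, m_3 = -1527/112, m_4 = 0.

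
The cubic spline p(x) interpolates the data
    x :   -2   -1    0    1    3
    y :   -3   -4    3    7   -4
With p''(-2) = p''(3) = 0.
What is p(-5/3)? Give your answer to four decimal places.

Write M_i for p''(x_i). With h_i = 1, 1, 1, 2 and divided differences Δ_i = -1, 7, 4, -11/2, the continuity of p' gives the tridiagonal system
  1·M_0 + 4·M_1 + 1·M_2 = 6(Δ_1 - Δ_0) = 48
  1·M_1 + 4·M_2 + 1·M_3 = 6(Δ_2 - Δ_1) = -18
  1·M_2 + 6·M_3 + 2·M_4 = 6(Δ_3 - Δ_2) = -57
Natural end conditions: M_0 = M_4 = 0.
Forward elimination and back-substitution give M_0 = 0, M_1 = 1155/86, M_2 = -246/43, M_3 = -735/86, M_4 = 0.
On [-2, -1], p(x) = -3 - 557/172·(x + 2) + 0·(x + 2)² + 385/172·(x + 2)³.
With (x + 2) = 1/3: p(-5/3) = -4640/1161.

-3.9966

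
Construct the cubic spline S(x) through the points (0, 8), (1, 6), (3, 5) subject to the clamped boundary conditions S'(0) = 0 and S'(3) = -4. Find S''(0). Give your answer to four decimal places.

-8.8333

Write M_i for S''(x_i). With h_i = 1, 2 and divided differences Δ_i = -2, -1/2, the continuity of S' gives the tridiagonal system
  1·M_0 + 6·M_1 + 2·M_2 = 6(Δ_1 - Δ_0) = 9
Clamped end conditions give two more equations: 2h_0·M_0 + h_0·M_1 = 6(Δ_0 - S'(0)) = -12 and h_1·M_1 + 2h_1·M_2 = 6(S'(3) - Δ_1) = -21.
Solving the tridiagonal system: M_0 = -53/6, M_1 = 17/3, M_2 = -97/12.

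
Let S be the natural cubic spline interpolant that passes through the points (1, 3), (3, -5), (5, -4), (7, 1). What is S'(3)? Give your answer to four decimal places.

With M_i denoting the second derivative at x_i, h_i = 2, 2, 2, and Δ_i = (y_(i+1) − y_i)/h_i = -4, 1/2, 5/2:
  2·M_0 + 8·M_1 + 2·M_2 = 6(Δ_1 - Δ_0) = 27
  2·M_1 + 8·M_2 + 2·M_3 = 6(Δ_2 - Δ_1) = 12
Natural end conditions: M_0 = M_3 = 0.
Hence M_0 = 0, M_1 = 16/5, M_2 = 7/10, M_3 = 0.
On [3, 5], S'(x) = b_1 + 2c_1·(x - 3) + 3d_1·(x - 3)² with b_1 = Δ_1 - h_1(2M_1 + M_2)/6 = -28/15, c_1 = M_1/2 = 8/5, d_1 = (M_2 - M_1)/(6h_1) = -5/24. So S'(3) = -28/15.

-1.8667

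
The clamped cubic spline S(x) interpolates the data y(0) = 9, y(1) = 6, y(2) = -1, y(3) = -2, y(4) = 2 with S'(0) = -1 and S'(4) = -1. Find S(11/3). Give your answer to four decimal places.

Write σ_i for S''(x_i). With h_i = 1, 1, 1, 1 and divided differences Δ_i = -3, -7, -1, 4, the continuity of S' gives the tridiagonal system
  1·σ_0 + 4·σ_1 + 1·σ_2 = 6(Δ_1 - Δ_0) = -24
  1·σ_1 + 4·σ_2 + 1·σ_3 = 6(Δ_2 - Δ_1) = 36
  1·σ_2 + 4·σ_3 + 1·σ_4 = 6(Δ_3 - Δ_2) = 30
Clamped end conditions give two more equations: 2h_0·σ_0 + h_0·σ_1 = 6(Δ_0 - S'(0)) = -12 and h_3·σ_3 + 2h_3·σ_4 = 6(S'(4) - Δ_3) = -30.
Solving: σ_0 = -9/4, σ_1 = -15/2, σ_2 = 33/4, σ_3 = 21/2, σ_4 = -81/4.
On [3, 4], S(x) = -2 + 31/8·(x - 3) + 21/4·(x - 3)² - 41/8·(x - 3)³.
With (x - 3) = 2/3: S(11/3) = 151/108.

1.3981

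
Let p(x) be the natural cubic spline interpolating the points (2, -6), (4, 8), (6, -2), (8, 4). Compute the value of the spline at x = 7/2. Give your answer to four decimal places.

Write m_i for p''(x_i). With h_i = 2, 2, 2 and divided differences Δ_i = 7, -5, 3, the continuity of p' gives the tridiagonal system
  2·m_0 + 8·m_1 + 2·m_2 = 6(Δ_1 - Δ_0) = -72
  2·m_1 + 8·m_2 + 2·m_3 = 6(Δ_2 - Δ_1) = 48
Natural end conditions: m_0 = m_3 = 0.
Solving the tridiagonal system: m_0 = 0, m_1 = -56/5, m_2 = 44/5, m_3 = 0.
On [2, 4], p(x) = -6 + 161/15·(x - 2) + 0·(x - 2)² - 14/15·(x - 2)³.
With (x - 2) = 3/2: p(7/2) = 139/20.

6.9500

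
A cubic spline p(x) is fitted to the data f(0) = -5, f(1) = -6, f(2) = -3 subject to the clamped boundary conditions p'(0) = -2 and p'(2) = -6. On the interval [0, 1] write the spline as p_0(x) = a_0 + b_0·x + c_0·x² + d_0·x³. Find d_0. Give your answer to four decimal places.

3.5000

Write m_i for p''(x_i). With h_i = 1, 1 and divided differences Δ_i = -1, 3, the continuity of p' gives the tridiagonal system
  1·m_0 + 4·m_1 + 1·m_2 = 6(Δ_1 - Δ_0) = 24
Clamped end conditions give two more equations: 2h_0·m_0 + h_0·m_1 = 6(Δ_0 - p'(0)) = 6 and h_1·m_1 + 2h_1·m_2 = 6(p'(2) - Δ_1) = -54.
Solving the tridiagonal system: m_0 = -5, m_1 = 16, m_2 = -35.
On [0, 1], with p_0(x) = a_0 + b_0·x + c_0·x² + d_0·x³: c_0 = m_0/2 = -5/2, d_0 = (m_1 - m_0)/(6h_0) = 7/2, b_0 = Δ_0 - h_0(2m_0 + m_1)/6 = -2.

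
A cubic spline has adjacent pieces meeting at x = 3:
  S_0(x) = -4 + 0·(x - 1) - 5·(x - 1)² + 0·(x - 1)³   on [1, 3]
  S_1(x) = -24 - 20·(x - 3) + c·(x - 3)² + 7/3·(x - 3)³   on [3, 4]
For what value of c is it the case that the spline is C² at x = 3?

-5

S_0''(x) = -10 + 0·(x - 1), so S_0''(3) = -10. On the right, S_1''(3) = 2c, so c = -5.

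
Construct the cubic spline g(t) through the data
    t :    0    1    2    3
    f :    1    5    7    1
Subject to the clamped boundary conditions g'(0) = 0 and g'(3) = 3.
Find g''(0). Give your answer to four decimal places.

12.4000

Let σ_i = g''(x_i). Step sizes h_i = 1, 1, 1; slopes of the chords Δ_i = (y_(i+1) - y_i)/h_i = 4, 2, -6.
  1·σ_0 + 4·σ_1 + 1·σ_2 = 6(Δ_1 - Δ_0) = -12
  1·σ_1 + 4·σ_2 + 1·σ_3 = 6(Δ_2 - Δ_1) = -48
Clamped end conditions give two more equations: 2h_0·σ_0 + h_0·σ_1 = 6(Δ_0 - g'(0)) = 24 and h_2·σ_2 + 2h_2·σ_3 = 6(g'(3) - Δ_2) = 54.
Solving the tridiagonal system: σ_0 = 62/5, σ_1 = -4/5, σ_2 = -106/5, σ_3 = 188/5.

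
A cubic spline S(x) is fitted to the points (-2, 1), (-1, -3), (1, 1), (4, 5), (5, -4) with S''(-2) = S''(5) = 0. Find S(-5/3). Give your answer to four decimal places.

-0.6151

Write M_i for S''(x_i). With h_i = 1, 2, 3, 1 and divided differences Δ_i = -4, 2, 4/3, -9, the continuity of S' gives the tridiagonal system
  1·M_0 + 6·M_1 + 2·M_2 = 6(Δ_1 - Δ_0) = 36
  2·M_1 + 10·M_2 + 3·M_3 = 6(Δ_2 - Δ_1) = -4
  3·M_2 + 8·M_3 + 1·M_4 = 6(Δ_3 - Δ_2) = -62
Natural end conditions: M_0 = M_4 = 0.
Hence M_0 = 0, M_1 = 1124/197, M_2 = 174/197, M_3 = -1592/197, M_4 = 0.
On [-2, -1], S(x) = 1 - 2926/591·(x + 2) + 0·(x + 2)² + 562/591·(x + 2)³.
With (x + 2) = 1/3: S(-5/3) = -9815/15957.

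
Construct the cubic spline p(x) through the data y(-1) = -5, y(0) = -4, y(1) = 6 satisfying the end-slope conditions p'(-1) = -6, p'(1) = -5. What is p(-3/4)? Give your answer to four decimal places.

-6.2031

Write m_i for p''(x_i). With h_i = 1, 1 and divided differences Δ_i = 1, 10, the continuity of p' gives the tridiagonal system
  1·m_0 + 4·m_1 + 1·m_2 = 6(Δ_1 - Δ_0) = 54
Clamped end conditions give two more equations: 2h_0·m_0 + h_0·m_1 = 6(Δ_0 - p'(-1)) = 42 and h_1·m_1 + 2h_1·m_2 = 6(p'(1) - Δ_1) = -90.
Hence m_0 = 8, m_1 = 26, m_2 = -58.
On [-1, 0], p(x) = -5 - 6·(x + 1) + 4·(x + 1)² + 3·(x + 1)³.
With (x + 1) = 1/4: p(-3/4) = -397/64.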